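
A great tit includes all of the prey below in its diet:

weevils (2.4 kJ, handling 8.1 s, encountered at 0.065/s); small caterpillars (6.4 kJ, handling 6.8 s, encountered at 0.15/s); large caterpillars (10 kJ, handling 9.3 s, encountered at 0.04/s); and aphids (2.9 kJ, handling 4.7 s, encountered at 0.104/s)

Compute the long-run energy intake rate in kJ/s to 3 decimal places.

0.533 kJ/s

R = Σλ_iE_i / (1 + Σλ_ih_i)
Numerator: 0.065×2.4 + 0.15×6.4 + 0.04×10 + 0.104×2.9 = 1.818
Denominator: 1 + 0.065×8.1 + 0.15×6.8 + 0.04×9.3 + 0.104×4.7 = 3.407
R = 1.818/3.407 = 0.5334 kJ/s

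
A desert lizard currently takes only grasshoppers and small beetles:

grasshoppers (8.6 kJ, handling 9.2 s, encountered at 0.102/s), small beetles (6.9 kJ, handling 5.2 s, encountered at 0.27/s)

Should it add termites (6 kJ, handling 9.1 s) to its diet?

No

Current rate: (0.102×8.6 + 0.27×6.9)/(1 + 0.102×9.2 + 0.27×5.2) = 0.8198 kJ/s.
termites: E/h = 6/9.1 = 0.6593 kJ/s.
Since 0.6593 < R, time spent handling termites is better spent searching.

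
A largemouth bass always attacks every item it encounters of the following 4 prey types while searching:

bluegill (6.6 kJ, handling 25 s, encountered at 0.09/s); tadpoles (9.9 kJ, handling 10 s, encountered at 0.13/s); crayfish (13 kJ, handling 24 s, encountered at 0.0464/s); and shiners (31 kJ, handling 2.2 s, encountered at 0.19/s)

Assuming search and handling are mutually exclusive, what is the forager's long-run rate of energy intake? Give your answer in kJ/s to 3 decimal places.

R = Σλ_iE_i / (1 + Σλ_ih_i)
Numerator: 0.09×6.6 + 0.13×9.9 + 0.0464×13 + 0.19×31 = 8.374
Denominator: 1 + 0.09×25 + 0.13×10 + 0.0464×24 + 0.19×2.2 = 6.082
R = 8.374/6.082 = 1.377 kJ/s

1.377 kJ/s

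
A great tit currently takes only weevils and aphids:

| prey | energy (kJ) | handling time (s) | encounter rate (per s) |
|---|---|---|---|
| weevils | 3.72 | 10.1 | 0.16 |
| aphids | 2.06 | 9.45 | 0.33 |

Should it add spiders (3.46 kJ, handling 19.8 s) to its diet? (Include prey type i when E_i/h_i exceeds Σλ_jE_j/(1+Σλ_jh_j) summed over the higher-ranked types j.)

No

On weevils and aphids alone, R = ΣλE/(1+Σλh) = 1.275/5.734 = 0.2223 kJ/s.
Profitability of spiders: 3.46/19.8 = 0.1747 kJ/s.
0.1747 < 0.2223, so adding spiders would lower the average — exclude it.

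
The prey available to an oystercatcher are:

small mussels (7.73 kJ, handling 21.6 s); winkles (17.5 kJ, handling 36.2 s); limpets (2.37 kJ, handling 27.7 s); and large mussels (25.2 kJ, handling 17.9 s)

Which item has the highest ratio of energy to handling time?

Profitability E/h (kJ/s): small mussels = 7.73/21.6 = 0.358, winkles = 17.5/36.2 = 0.483, limpets = 2.37/27.7 = 0.0856, large mussels = 25.2/17.9 = 1.41.
Ranked: large mussels > winkles > small mussels > limpets.

large mussels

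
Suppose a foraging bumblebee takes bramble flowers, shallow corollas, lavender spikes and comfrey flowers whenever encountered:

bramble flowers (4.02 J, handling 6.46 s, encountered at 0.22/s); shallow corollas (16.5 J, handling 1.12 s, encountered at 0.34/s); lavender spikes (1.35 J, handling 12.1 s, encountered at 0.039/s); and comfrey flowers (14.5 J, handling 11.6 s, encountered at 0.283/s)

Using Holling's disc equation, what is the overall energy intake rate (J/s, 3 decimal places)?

R = (0.22×4.02 + 0.34×16.5 + 0.039×1.35 + 0.283×14.5) / (1 + 0.22×6.46 + 0.34×1.12 + 0.039×12.1 + 0.283×11.6) = 10.65/6.557 = 1.624 J/s.

1.624 J/s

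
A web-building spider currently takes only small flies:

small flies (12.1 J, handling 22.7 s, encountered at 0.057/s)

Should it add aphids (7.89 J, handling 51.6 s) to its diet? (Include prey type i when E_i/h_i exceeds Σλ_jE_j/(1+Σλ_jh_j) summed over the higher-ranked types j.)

On small flies alone, R = ΣλE/(1+Σλh) = 0.6897/2.294 = 0.3007 J/s.
Profitability of aphids: 7.89/51.6 = 0.1529 J/s.
Since 0.1529 < R, time spent handling aphids is better spent searching.

No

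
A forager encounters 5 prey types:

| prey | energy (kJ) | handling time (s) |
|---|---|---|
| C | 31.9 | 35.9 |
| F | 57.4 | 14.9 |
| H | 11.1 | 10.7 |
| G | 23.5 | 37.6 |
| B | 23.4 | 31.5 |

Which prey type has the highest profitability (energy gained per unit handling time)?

F

In descending order of E/h:
F: 57.4/14.9 = 3.85 kJ/s
H: 11.1/10.7 = 1.04 kJ/s
C: 31.9/35.9 = 0.889 kJ/s
B: 23.4/31.5 = 0.743 kJ/s
G: 23.5/37.6 = 0.625 kJ/s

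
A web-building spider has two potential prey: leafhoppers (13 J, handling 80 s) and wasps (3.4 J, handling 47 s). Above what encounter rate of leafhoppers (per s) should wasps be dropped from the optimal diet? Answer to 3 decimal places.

The zero-one rule: include wasps iff E₂/h₂ > λE₁/(1+λh₁). Equality gives the switch point.
λE₁h₂ = E₂ + λE₂h₁ ⇒ λ = E₂/(E₁h₂ − E₂h₁) = 3.4/(611 − 272) = 0.01003 per s.

0.010 per s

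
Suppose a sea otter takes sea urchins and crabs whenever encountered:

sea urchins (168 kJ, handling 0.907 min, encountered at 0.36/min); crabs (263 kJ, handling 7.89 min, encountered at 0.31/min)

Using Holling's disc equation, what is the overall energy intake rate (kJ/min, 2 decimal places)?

R = Σλ_iE_i / (1 + Σλ_ih_i)
Numerator: 0.36×168 + 0.31×263 = 142
Denominator: 1 + 0.36×0.907 + 0.31×7.89 = 3.772
R = 142/3.772 = 37.64 kJ/min

37.64 kJ/min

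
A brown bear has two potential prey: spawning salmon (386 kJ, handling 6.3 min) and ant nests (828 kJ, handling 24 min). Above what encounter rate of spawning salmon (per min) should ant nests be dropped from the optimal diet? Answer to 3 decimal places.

0.205 per min

Drop ant nests once their profitability E₂/h₂ falls below the rate achievable on spawning salmon alone: E₂/h₂ = λE₁/(1 + λh₁).
Solve for λ: λE₁h₂ = E₂(1 + λh₁) → λ(E₁h₂ − E₂h₁) = E₂ → λ = E₂/(E₁h₂ − E₂h₁).
λ = 828/(386×24 − 828×6.3) = 828/4048 = 0.2046 per min.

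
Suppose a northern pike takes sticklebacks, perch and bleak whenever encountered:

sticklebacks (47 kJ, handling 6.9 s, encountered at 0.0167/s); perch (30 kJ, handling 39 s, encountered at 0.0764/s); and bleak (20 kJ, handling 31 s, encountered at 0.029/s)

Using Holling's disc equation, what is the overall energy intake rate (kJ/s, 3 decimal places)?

R = (0.0167×47 + 0.0764×30 + 0.029×20) / (1 + 0.0167×6.9 + 0.0764×39 + 0.029×31) = 3.657/4.994 = 0.7323 kJ/s.

0.732 kJ/s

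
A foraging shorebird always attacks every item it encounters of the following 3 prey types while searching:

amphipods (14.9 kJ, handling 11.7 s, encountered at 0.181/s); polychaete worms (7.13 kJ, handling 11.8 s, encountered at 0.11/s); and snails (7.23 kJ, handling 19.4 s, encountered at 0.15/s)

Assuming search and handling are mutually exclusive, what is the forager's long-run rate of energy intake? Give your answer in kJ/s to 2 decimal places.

R = Σλ_iE_i / (1 + Σλ_ih_i)
Numerator: 0.181×14.9 + 0.11×7.13 + 0.15×7.23 = 4.566
Denominator: 1 + 0.181×11.7 + 0.11×11.8 + 0.15×19.4 = 7.326
R = 4.566/7.326 = 0.6232 kJ/s

0.62 kJ/s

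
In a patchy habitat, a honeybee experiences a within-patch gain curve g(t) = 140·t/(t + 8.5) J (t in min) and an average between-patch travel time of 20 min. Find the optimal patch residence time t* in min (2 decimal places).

Maximise g(t)/(T+t): set derivative to zero → g'(t)(T+t) = g(t).
g'(t) = 140·8.5/(t + 8.5)². Setting 140·8.5/(t+8.5)² = 140t/[(t+8.5)(20+t)] gives 8.5(20+t) = t(t+8.5), so t² = 8.5×20 = 170.
t* = √170 = 13.04 min.

13.04 min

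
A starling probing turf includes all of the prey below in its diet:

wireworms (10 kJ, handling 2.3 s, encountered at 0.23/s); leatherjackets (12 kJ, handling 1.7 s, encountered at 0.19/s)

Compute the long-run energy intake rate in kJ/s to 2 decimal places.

R = Σλ_iE_i / (1 + Σλ_ih_i)
Numerator: 0.23×10 + 0.19×12 = 4.58
Denominator: 1 + 0.23×2.3 + 0.19×1.7 = 1.852
R = 4.58/1.852 = 2.473 kJ/s

2.47 kJ/s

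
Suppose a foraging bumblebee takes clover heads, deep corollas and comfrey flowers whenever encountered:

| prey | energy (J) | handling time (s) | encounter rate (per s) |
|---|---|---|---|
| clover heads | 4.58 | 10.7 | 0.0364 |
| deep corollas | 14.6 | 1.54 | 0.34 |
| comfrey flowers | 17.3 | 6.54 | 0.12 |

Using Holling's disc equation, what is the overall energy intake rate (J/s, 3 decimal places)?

2.671 J/s

R = Σλ_iE_i / (1 + Σλ_ih_i)
Numerator: 0.0364×4.58 + 0.34×14.6 + 0.12×17.3 = 7.207
Denominator: 1 + 0.0364×10.7 + 0.34×1.54 + 0.12×6.54 = 2.698
R = 7.207/2.698 = 2.671 J/s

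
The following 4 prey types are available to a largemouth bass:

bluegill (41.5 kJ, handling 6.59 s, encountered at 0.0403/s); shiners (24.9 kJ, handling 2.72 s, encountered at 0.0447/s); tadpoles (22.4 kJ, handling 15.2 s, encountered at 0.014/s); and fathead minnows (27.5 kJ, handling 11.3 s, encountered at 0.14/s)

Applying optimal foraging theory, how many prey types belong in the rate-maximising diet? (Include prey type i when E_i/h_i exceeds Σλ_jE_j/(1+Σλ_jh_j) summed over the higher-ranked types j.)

Profitabilities (E/h, kJ/s): shiners 9.15, bluegill 6.3, fathead minnows 2.43, tadpoles 1.47. Add prey in this order while the next type's profitability exceeds the intake rate on those already taken.
Rate on top 1: 0.9924. bluegill: 6.3 > 0.9924 → include.
Rate on top 2: 2.008. fathead minnows: 2.43 > 2.008 → include.
Rate on top 3: 2.235. tadpoles: 1.47 < 2.235 → exclude; stop.
Optimal diet: shiners, bluegill, fathead minnows — 3 of 4 types.

3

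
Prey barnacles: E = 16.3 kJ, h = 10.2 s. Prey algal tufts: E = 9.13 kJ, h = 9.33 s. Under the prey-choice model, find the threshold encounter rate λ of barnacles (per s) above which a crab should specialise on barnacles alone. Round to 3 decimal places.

Drop algal tufts once their profitability E₂/h₂ falls below the rate achievable on barnacles alone: E₂/h₂ = λE₁/(1 + λh₁).
Solve for λ: λE₁h₂ = E₂(1 + λh₁) → λ(E₁h₂ − E₂h₁) = E₂ → λ = E₂/(E₁h₂ − E₂h₁).
λ = 9.13/(16.3×9.33 − 9.13×10.2) = 9.13/58.95 = 0.1549 per s.

0.155 per s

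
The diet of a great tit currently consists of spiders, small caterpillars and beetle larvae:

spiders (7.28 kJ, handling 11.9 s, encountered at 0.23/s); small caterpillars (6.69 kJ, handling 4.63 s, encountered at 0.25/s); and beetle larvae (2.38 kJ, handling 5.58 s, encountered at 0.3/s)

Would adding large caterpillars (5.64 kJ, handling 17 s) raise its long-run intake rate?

Intake rate on the current diet: R = (0.23×7.28 + 0.25×6.69 + 0.3×2.38) / (1 + 0.23×11.9 + 0.25×4.63 + 0.3×5.58) = 4.061/6.569 = 0.6182 kJ/s.
large caterpillars: E/h = 5.64/17 = 0.3318 kJ/s.
Since 0.3318 < R, time spent handling large caterpillars is better spent searching.

No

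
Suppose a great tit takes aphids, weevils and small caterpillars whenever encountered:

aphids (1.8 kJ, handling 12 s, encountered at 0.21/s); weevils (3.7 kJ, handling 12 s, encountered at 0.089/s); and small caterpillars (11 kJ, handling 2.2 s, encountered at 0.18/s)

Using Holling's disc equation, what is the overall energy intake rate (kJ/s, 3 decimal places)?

0.539 kJ/s

Energy encountered per unit search time: 0.21×1.8 + 0.089×3.7 + 0.18×11 = 2.687 kJ/s.
Handling time per unit search time: 0.21×12 + 0.089×12 + 0.18×2.2 = 3.984.
Rate = 2.687/(1 + 3.984) = 0.5392 kJ/s.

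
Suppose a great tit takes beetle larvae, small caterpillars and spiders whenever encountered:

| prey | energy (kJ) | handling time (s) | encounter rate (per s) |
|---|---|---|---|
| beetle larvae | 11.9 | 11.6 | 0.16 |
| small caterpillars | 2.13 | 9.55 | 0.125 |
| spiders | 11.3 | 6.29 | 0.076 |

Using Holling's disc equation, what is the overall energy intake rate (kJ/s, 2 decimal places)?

R = (0.16×11.9 + 0.125×2.13 + 0.076×11.3) / (1 + 0.16×11.6 + 0.125×9.55 + 0.076×6.29) = 3.029/4.528 = 0.669 kJ/s.

0.67 kJ/s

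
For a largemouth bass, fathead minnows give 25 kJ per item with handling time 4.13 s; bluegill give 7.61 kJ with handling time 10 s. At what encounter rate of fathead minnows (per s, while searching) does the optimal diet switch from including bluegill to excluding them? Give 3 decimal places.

The zero-one rule: include bluegill iff E₂/h₂ > λE₁/(1+λh₁). Equality gives the switch point.
λE₁h₂ = E₂ + λE₂h₁ ⇒ λ = E₂/(E₁h₂ − E₂h₁) = 7.61/(250 − 31.43) = 0.03482 per s.

0.035 per s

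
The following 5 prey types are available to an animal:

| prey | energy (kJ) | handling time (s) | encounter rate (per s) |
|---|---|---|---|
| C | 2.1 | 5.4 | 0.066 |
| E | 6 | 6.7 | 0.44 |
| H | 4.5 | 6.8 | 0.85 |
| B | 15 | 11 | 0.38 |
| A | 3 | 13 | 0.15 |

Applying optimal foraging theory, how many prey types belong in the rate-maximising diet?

Rank by E/h (kJ/s): B 1.36, E 0.896, H 0.662, C 0.389, A 0.231. Include each in turn until the next type's E/h falls below the running intake rate.
Rate on top 1: 1.1. E: 0.896 < 1.1 → exclude; stop.
Optimal diet: B — 1 of 5 types.

1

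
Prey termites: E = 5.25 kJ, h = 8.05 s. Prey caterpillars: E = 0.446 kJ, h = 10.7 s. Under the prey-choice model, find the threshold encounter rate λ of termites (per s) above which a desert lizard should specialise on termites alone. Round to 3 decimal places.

0.008 per s

The zero-one rule: include caterpillars iff E₂/h₂ > λE₁/(1+λh₁). Equality gives the switch point.
λE₁h₂ = E₂ + λE₂h₁ ⇒ λ = E₂/(E₁h₂ − E₂h₁) = 0.446/(56.17 − 3.59) = 0.008482 per s.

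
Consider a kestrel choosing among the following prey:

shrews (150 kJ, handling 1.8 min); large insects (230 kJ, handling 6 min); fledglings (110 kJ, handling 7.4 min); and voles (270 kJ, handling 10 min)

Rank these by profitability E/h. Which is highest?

Profitability E/h (kJ/min): shrews = 150/1.8 = 83.3, large insects = 230/6 = 38.3, fledglings = 110/7.4 = 14.9, voles = 270/10 = 27.
Ranked: shrews > large insects > voles > fledglings.

shrews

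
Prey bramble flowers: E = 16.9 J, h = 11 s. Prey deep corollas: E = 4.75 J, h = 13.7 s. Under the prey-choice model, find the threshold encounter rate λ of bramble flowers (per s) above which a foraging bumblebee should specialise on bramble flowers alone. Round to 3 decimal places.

Drop deep corollas once their profitability E₂/h₂ falls below the rate achievable on bramble flowers alone: E₂/h₂ = λE₁/(1 + λh₁).
Solve for λ: λE₁h₂ = E₂(1 + λh₁) → λ(E₁h₂ − E₂h₁) = E₂ → λ = E₂/(E₁h₂ − E₂h₁).
λ = 4.75/(16.9×13.7 − 4.75×11) = 4.75/179.3 = 0.02649 per s.

0.026 per s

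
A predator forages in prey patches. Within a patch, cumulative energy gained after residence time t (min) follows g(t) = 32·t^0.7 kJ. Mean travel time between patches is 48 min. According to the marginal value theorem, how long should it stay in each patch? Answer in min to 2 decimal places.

112.00 min

Maximise g(t)/(T+t): set derivative to zero → g'(t)(T+t) = g(t).
g'(t) = 0.7·32·t^-0.3. Setting 0.7·32·t^-0.3 = 32·t^0.7/(48+t) gives 0.7(48+t) = t, so 0.30·t = 0.7×48.
t* = 0.7×48/0.30 = 112 min.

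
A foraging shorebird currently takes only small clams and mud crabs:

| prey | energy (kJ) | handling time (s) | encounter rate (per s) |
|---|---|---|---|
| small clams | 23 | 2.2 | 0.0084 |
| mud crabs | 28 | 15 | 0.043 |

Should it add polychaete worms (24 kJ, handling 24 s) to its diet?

Intake rate on the current diet: R = (0.0084×23 + 0.043×28) / (1 + 0.0084×2.2 + 0.043×15) = 1.397/1.663 = 0.8399 kJ/s.
polychaete worms: E/h = 24/24 = 1 kJ/s.
Since 1 > R, including polychaete worms increases the long-run rate.

Yes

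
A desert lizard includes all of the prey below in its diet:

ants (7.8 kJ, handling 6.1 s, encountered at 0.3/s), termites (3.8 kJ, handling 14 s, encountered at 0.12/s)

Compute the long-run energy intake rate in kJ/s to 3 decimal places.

0.620 kJ/s

R = Σλ_iE_i / (1 + Σλ_ih_i)
Numerator: 0.3×7.8 + 0.12×3.8 = 2.796
Denominator: 1 + 0.3×6.1 + 0.12×14 = 4.51
R = 2.796/4.51 = 0.62 kJ/s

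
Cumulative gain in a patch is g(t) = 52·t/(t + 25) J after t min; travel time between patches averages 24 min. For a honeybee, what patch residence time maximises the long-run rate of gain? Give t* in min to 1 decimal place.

Maximise g(t)/(T+t): set derivative to zero → g'(t)(T+t) = g(t).
g'(t) = 52·25/(t + 25)². Setting 52·25/(t+25)² = 52t/[(t+25)(24+t)] gives 25(24+t) = t(t+25), so t² = 25×24 = 600.
t* = √600 = 24.49 min.

24.5 min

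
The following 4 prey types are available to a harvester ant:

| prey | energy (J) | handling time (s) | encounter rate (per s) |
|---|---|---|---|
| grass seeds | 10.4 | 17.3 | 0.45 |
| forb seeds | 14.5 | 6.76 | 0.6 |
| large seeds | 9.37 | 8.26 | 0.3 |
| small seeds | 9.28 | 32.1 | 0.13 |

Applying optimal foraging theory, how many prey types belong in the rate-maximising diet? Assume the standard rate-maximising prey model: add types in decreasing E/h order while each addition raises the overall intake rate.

1

Profitabilities (E/h, J/s): forb seeds 2.14, large seeds 1.13, grass seeds 0.601, small seeds 0.289. Add prey in this order while the next type's profitability exceeds the intake rate on those already taken.
Rate on top 1: 1.721. large seeds: 1.13 < 1.721 → exclude; stop.
Optimal diet: forb seeds — 1 of 4 types.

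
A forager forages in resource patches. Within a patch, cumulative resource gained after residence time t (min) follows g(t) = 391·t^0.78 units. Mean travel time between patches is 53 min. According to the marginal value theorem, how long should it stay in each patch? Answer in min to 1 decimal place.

187.9 min

By the marginal value theorem, leave when the instantaneous gain rate g'(t) equals the habitat-wide average g(t)/(T + t).
g'(t) = 0.78·391·t^-0.22. Setting 0.78·391·t^-0.22 = 391·t^0.78/(53+t) gives 0.78(53+t) = t, so 0.22·t = 0.78×53.
t* = 0.78×53/0.22 = 187.9 min.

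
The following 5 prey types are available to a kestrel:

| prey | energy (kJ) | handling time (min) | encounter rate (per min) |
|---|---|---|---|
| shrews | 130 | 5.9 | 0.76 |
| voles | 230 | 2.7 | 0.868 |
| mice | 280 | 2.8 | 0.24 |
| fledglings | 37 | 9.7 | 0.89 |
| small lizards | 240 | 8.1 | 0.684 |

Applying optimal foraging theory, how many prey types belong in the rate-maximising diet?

E/h in descending order: mice 100, voles 85.2, small lizards 29.6, shrews 22, fledglings 3.81 kJ/min. The optimal diet is the largest prefix of this list for which every included type satisfies E_i/h_i > R on the types above it.
Rate on top 1: 40.19. voles: 85.2 > 40.19 → include.
Rate on top 2: 66.45. small lizards: 29.6 < 66.45 → exclude; stop.
Optimal diet: mice, voles — 2 of 5 types.

2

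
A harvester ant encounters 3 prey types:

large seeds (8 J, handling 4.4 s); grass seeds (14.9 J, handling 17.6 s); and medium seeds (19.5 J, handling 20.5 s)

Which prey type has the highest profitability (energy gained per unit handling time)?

large seeds

Profitability E/h (J/s): large seeds = 8/4.4 = 1.82, grass seeds = 14.9/17.6 = 0.847, medium seeds = 19.5/20.5 = 0.951.
Ranked: large seeds > medium seeds > grass seeds.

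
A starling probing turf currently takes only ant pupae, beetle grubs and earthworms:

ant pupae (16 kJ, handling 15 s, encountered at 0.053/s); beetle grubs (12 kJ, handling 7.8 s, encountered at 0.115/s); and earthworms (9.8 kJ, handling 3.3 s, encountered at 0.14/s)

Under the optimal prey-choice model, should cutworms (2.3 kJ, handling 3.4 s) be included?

No

Current rate: (0.053×16 + 0.115×12 + 0.14×9.8)/(1 + 0.053×15 + 0.115×7.8 + 0.14×3.3) = 1.141 kJ/s.
Profitability of cutworms: 2.3/3.4 = 0.6765 kJ/s.
0.6765 < 1.141, so adding cutworms would lower the average — exclude it.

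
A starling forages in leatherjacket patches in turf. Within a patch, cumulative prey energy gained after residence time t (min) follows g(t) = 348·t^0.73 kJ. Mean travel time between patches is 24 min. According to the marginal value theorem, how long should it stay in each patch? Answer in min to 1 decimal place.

64.9 min

Optimal t* satisfies g'(t*) = g(t*)/(T + t*).
g'(t) = 0.73·348·t^-0.27. Setting 0.73·348·t^-0.27 = 348·t^0.73/(24+t) gives 0.73(24+t) = t, so 0.27·t = 0.73×24.
t* = 0.73×24/0.27 = 64.89 min.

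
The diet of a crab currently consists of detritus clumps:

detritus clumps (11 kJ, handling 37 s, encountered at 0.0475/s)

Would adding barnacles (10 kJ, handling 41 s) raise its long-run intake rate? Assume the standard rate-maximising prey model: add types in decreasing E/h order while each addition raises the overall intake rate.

Yes

On detritus clumps alone, R = ΣλE/(1+Σλh) = 0.5225/2.758 = 0.1895 kJ/s.
Profitability of barnacles: 10/41 = 0.2439 kJ/s.
Since 0.2439 > R, including barnacles increases the long-run rate.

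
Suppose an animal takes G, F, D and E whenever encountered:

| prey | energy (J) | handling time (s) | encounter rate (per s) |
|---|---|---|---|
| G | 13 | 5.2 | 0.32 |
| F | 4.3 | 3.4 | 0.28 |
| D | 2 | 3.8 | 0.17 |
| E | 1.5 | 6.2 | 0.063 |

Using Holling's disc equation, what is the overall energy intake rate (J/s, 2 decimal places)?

R = (0.32×13 + 0.28×4.3 + 0.17×2 + 0.063×1.5) / (1 + 0.32×5.2 + 0.28×3.4 + 0.17×3.8 + 0.063×6.2) = 5.798/4.653 = 1.246 J/s.

1.25 J/s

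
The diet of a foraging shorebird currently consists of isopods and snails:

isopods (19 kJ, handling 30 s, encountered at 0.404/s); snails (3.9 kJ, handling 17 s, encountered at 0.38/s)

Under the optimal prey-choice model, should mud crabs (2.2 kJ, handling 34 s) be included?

On isopods and snails alone, R = ΣλE/(1+Σλh) = 9.158/19.58 = 0.4677 kJ/s.
mud crabs: E/h = 2.2/34 = 0.06471 kJ/s.
Since 0.06471 < R, time spent handling mud crabs is better spent searching.

No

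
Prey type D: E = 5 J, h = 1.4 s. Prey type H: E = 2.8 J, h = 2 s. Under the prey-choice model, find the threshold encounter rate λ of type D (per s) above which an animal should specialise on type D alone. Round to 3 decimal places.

At the threshold, the rate on type D alone equals the profitability of type H: λ·5/(1 + λ·1.4) = 2.8/2 = 1.4.
Rearranging, λ(5 − 1.4×1.4) = 1.4, so λ = 1.4/3.04 = 0.4605 per s.

0.461 per s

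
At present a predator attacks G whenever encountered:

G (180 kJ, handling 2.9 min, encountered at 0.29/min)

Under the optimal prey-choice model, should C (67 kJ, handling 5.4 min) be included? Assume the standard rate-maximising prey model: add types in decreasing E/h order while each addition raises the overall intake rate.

No

Current rate: (0.29×180)/(1 + 0.29×2.9) = 28.35 kJ/min.
C: E/h = 67/5.4 = 12.41 kJ/min.
Since 12.41 < R, time spent handling C is better spent searching.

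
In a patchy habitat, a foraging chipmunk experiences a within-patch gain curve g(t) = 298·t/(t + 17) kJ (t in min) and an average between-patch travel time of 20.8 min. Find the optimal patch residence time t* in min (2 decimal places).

18.80 min

By the marginal value theorem, leave when the instantaneous gain rate g'(t) equals the habitat-wide average g(t)/(T + t).
g'(t) = 298·17/(t + 17)². Setting 298·17/(t+17)² = 298t/[(t+17)(20.8+t)] gives 17(20.8+t) = t(t+17), so t² = 17×20.8 = 353.6.
t* = √353.6 = 18.8 min.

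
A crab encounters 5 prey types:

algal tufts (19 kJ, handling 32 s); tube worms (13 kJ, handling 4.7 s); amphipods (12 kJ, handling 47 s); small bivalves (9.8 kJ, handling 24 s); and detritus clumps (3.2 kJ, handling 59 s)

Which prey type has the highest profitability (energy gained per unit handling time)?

Profitability E/h (kJ/s): algal tufts = 19/32 = 0.594, tube worms = 13/4.7 = 2.77, amphipods = 12/47 = 0.255, small bivalves = 9.8/24 = 0.408, detritus clumps = 3.2/59 = 0.0542.
Ranked: tube worms > algal tufts > small bivalves > amphipods > detritus clumps.

tube worms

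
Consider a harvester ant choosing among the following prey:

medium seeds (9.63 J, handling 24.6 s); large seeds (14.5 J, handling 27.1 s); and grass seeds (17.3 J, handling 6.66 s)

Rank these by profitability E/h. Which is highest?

Profitability E/h (J/s): medium seeds = 9.63/24.6 = 0.391, large seeds = 14.5/27.1 = 0.535, grass seeds = 17.3/6.66 = 2.6.
Ranked: grass seeds > large seeds > medium seeds.

grass seeds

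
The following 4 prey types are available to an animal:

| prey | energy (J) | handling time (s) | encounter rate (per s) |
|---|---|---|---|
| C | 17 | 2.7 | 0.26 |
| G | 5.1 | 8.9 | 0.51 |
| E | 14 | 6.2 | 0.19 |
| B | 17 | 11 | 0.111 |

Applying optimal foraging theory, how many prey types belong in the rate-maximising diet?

E/h in descending order: C 6.3, E 2.26, B 1.55, G 0.573 J/s. The optimal diet is the largest prefix of this list for which every included type satisfies E_i/h_i > R on the types above it.
Rate on top 1: 2.597. E: 2.26 < 2.597 → exclude; stop.
Optimal diet: C — 1 of 4 types.

1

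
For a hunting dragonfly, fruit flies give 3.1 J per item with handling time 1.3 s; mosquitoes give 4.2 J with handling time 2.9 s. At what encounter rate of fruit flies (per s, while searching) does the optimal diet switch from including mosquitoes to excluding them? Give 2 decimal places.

The zero-one rule: include mosquitoes iff E₂/h₂ > λE₁/(1+λh₁). Equality gives the switch point.
λE₁h₂ = E₂ + λE₂h₁ ⇒ λ = E₂/(E₁h₂ − E₂h₁) = 4.2/(8.99 − 5.46) = 1.19 per s.

1.19 per s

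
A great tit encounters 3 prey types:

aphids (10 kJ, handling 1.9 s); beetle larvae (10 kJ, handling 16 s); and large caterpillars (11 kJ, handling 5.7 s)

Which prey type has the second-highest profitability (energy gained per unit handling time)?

large caterpillars

In descending order of E/h:
aphids: 10/1.9 = 5.26 kJ/s
large caterpillars: 11/5.7 = 1.93 kJ/s
beetle larvae: 10/16 = 0.625 kJ/s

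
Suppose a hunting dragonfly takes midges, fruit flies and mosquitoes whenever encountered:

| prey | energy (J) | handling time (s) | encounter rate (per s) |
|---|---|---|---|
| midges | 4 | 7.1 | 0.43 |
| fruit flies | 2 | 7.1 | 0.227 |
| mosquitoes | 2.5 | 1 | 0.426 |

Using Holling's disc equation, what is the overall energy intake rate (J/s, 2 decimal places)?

0.53 J/s

R = Σλ_iE_i / (1 + Σλ_ih_i)
Numerator: 0.43×4 + 0.227×2 + 0.426×2.5 = 3.239
Denominator: 1 + 0.43×7.1 + 0.227×7.1 + 0.426×1 = 6.091
R = 3.239/6.091 = 0.5318 J/s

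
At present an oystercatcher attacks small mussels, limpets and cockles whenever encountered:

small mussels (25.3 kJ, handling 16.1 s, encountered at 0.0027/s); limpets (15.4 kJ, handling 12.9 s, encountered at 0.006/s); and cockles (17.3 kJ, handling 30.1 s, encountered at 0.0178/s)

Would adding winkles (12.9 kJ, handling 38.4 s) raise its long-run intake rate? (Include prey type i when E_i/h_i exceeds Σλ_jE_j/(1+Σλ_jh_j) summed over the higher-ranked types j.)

Yes

On small mussels, limpets and cockles alone, R = ΣλE/(1+Σλh) = 0.4687/1.657 = 0.2829 kJ/s.
Profitability of winkles: 12.9/38.4 = 0.3359 kJ/s.
Since 0.3359 > R, including winkles increases the long-run rate.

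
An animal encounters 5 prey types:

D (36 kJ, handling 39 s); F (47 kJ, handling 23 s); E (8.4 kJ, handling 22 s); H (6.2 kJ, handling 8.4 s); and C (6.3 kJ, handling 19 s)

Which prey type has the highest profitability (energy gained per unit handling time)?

Profitability E/h (kJ/s): D = 36/39 = 0.923, F = 47/23 = 2.04, E = 8.4/22 = 0.382, H = 6.2/8.4 = 0.738, C = 6.3/19 = 0.332.
Ranked: F > D > H > E > C.

F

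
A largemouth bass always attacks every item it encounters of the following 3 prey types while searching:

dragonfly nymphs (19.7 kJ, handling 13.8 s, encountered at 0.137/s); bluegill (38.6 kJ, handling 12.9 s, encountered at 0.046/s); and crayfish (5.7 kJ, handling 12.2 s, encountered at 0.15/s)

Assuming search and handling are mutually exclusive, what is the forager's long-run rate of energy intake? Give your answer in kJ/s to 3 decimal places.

Energy encountered per unit search time: 0.137×19.7 + 0.046×38.6 + 0.15×5.7 = 5.33 kJ/s.
Handling time per unit search time: 0.137×13.8 + 0.046×12.9 + 0.15×12.2 = 4.314.
Rate = 5.33/(1 + 4.314) = 1.003 kJ/s.

1.003 kJ/s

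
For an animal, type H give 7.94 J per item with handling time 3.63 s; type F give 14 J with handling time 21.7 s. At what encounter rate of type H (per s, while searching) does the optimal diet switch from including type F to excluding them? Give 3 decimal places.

0.115 per s

At the threshold, the rate on type H alone equals the profitability of type F: λ·7.94/(1 + λ·3.63) = 14/21.7 = 0.6452.
Rearranging, λ(7.94 − 0.6452×3.63) = 0.6452, so λ = 0.6452/5.598 = 0.1152 per s.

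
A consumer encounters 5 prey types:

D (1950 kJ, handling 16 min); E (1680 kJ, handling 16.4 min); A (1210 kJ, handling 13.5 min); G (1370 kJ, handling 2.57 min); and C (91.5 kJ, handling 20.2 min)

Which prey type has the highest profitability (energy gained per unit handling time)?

G

Profitability E/h (kJ/min): D = 1950/16 = 122, E = 1680/16.4 = 102, A = 1210/13.5 = 89.6, G = 1370/2.57 = 533, C = 91.5/20.2 = 4.53.
Ranked: G > D > E > A > C.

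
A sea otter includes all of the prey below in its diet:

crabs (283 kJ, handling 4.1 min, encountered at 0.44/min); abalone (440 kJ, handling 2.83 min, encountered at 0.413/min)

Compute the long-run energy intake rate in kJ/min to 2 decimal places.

77.08 kJ/min

R = (0.44×283 + 0.413×440) / (1 + 0.44×4.1 + 0.413×2.83) = 306.2/3.973 = 77.08 kJ/min.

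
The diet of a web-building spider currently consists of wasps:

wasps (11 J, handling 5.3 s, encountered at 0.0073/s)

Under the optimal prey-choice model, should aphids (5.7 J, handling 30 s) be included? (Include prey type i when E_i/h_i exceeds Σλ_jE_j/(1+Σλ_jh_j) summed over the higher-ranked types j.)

Intake rate on the current diet: R = (0.0073×11) / (1 + 0.0073×5.3) = 0.0803/1.039 = 0.07731 J/s.
aphids: E/h = 5.7/30 = 0.19 J/s.
0.19 > 0.07731, so adding aphids raises the average — include it.

Yes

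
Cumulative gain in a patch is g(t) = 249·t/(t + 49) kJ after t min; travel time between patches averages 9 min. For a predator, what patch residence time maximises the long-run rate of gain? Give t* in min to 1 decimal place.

By the marginal value theorem, leave when the instantaneous gain rate g'(t) equals the habitat-wide average g(t)/(T + t).
g'(t) = 249·49/(t + 49)². Setting 249·49/(t+49)² = 249t/[(t+49)(9+t)] gives 49(9+t) = t(t+49), so t² = 49×9 = 441.
t* = √441 = 21 min.

21.0 min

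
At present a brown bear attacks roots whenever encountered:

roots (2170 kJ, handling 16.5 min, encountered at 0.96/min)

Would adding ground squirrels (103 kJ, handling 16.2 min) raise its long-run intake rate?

No

On roots alone, R = ΣλE/(1+Σλh) = 2083/16.84 = 123.7 kJ/min.
ground squirrels: E/h = 103/16.2 = 6.358 kJ/min.
6.358 < 123.7, so adding ground squirrels would lower the average — exclude it.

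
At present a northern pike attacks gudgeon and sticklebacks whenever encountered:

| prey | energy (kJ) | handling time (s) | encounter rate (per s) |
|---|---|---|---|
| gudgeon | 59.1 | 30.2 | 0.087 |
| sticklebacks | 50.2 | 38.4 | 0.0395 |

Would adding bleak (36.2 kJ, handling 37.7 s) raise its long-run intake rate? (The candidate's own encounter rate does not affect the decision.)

On gudgeon and sticklebacks alone, R = ΣλE/(1+Σλh) = 7.125/5.144 = 1.385 kJ/s.
bleak: E/h = 36.2/37.7 = 0.9602 kJ/s.
Since 0.9602 < R, time spent handling bleak is better spent searching.

No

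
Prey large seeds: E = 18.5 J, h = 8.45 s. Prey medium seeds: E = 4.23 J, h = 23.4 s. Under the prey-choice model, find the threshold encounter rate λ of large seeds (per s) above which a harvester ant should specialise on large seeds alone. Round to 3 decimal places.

0.011 per s

Drop medium seeds once their profitability E₂/h₂ falls below the rate achievable on large seeds alone: E₂/h₂ = λE₁/(1 + λh₁).
Solve for λ: λE₁h₂ = E₂(1 + λh₁) → λ(E₁h₂ − E₂h₁) = E₂ → λ = E₂/(E₁h₂ − E₂h₁).
λ = 4.23/(18.5×23.4 − 4.23×8.45) = 4.23/397.2 = 0.01065 per s.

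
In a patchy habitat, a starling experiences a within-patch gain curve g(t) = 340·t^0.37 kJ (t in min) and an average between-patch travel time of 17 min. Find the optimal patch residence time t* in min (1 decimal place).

Optimal t* satisfies g'(t*) = g(t*)/(T + t*).
g'(t) = 0.37·340·t^-0.63. Setting 0.37·340·t^-0.63 = 340·t^0.37/(17+t) gives 0.37(17+t) = t, so 0.63·t = 0.37×17.
t* = 0.37×17/0.63 = 9.984 min.

10.0 min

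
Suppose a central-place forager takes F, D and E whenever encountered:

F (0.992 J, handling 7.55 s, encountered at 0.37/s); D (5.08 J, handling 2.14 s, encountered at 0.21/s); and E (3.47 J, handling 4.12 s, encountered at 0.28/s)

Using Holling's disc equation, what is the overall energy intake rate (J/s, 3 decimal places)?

R = (0.37×0.992 + 0.21×5.08 + 0.28×3.47) / (1 + 0.37×7.55 + 0.21×2.14 + 0.28×4.12) = 2.405/5.396 = 0.4457 J/s.

0.446 J/s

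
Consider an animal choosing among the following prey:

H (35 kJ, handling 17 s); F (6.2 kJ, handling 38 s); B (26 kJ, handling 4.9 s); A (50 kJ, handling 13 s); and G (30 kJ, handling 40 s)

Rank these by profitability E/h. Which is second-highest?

Profitability E/h (kJ/s): H = 35/17 = 2.06, F = 6.2/38 = 0.163, B = 26/4.9 = 5.31, A = 50/13 = 3.85, G = 30/40 = 0.75.
Ranked: B > A > H > G > F.

A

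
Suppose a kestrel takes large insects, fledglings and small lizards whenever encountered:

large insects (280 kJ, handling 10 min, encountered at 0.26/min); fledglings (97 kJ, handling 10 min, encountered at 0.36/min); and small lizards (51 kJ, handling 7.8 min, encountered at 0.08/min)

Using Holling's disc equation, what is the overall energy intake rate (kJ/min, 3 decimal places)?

Energy encountered per unit search time: 0.26×280 + 0.36×97 + 0.08×51 = 111.8 kJ/min.
Handling time per unit search time: 0.26×10 + 0.36×10 + 0.08×7.8 = 6.824.
Rate = 111.8/(1 + 6.824) = 14.29 kJ/min.

14.289 kJ/min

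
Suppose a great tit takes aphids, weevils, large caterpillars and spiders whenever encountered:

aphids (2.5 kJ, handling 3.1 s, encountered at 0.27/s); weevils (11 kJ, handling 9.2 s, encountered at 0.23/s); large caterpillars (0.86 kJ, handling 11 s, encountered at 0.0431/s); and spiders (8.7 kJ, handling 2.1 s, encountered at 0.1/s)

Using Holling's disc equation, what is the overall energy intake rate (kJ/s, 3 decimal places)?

R = (0.27×2.5 + 0.23×11 + 0.0431×0.86 + 0.1×8.7) / (1 + 0.27×3.1 + 0.23×9.2 + 0.0431×11 + 0.1×2.1) = 4.112/4.637 = 0.8868 kJ/s.

0.887 kJ/s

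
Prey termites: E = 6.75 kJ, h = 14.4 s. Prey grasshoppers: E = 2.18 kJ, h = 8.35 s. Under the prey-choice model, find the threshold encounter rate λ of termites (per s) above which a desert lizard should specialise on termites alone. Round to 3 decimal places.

0.087 per s

The zero-one rule: include grasshoppers iff E₂/h₂ > λE₁/(1+λh₁). Equality gives the switch point.
λE₁h₂ = E₂ + λE₂h₁ ⇒ λ = E₂/(E₁h₂ − E₂h₁) = 2.18/(56.36 − 31.39) = 0.0873 per s.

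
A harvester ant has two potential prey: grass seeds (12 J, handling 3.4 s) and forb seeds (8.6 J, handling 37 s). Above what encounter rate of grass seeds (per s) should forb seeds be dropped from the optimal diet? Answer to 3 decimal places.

0.021 per s

At the threshold, the rate on grass seeds alone equals the profitability of forb seeds: λ·12/(1 + λ·3.4) = 8.6/37 = 0.2324.
Rearranging, λ(12 − 0.2324×3.4) = 0.2324, so λ = 0.2324/11.21 = 0.02073 per s.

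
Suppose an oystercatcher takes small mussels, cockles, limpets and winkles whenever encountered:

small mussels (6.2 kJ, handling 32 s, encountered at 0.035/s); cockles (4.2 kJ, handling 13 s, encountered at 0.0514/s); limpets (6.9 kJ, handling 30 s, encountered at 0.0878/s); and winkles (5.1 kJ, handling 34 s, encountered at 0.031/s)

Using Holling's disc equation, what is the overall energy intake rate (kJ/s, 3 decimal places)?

0.185 kJ/s

Energy encountered per unit search time: 0.035×6.2 + 0.0514×4.2 + 0.0878×6.9 + 0.031×5.1 = 1.197 kJ/s.
Handling time per unit search time: 0.035×32 + 0.0514×13 + 0.0878×30 + 0.031×34 = 5.476.
Rate = 1.197/(1 + 5.476) = 0.1848 kJ/s.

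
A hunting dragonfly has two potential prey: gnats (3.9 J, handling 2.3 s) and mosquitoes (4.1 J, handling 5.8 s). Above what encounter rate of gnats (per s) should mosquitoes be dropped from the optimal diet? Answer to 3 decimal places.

The zero-one rule: include mosquitoes iff E₂/h₂ > λE₁/(1+λh₁). Equality gives the switch point.
λE₁h₂ = E₂ + λE₂h₁ ⇒ λ = E₂/(E₁h₂ − E₂h₁) = 4.1/(22.62 − 9.43) = 0.3108 per s.

0.311 per s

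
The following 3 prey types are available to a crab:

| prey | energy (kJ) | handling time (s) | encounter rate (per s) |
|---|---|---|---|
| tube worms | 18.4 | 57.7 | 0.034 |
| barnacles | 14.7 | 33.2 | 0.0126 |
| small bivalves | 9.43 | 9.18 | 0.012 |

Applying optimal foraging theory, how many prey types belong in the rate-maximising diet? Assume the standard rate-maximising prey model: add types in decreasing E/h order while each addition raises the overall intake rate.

E/h in descending order: small bivalves 1.03, barnacles 0.443, tube worms 0.319 kJ/s. The optimal diet is the largest prefix of this list for which every included type satisfies E_i/h_i > R on the types above it.
Rate on top 1: 0.1019. barnacles: 0.443 > 0.1019 → include.
Rate on top 2: 0.1952. tube worms: 0.319 > 0.1952 → include.
Optimal diet: small bivalves, barnacles, tube worms — 3 of 3 types.

3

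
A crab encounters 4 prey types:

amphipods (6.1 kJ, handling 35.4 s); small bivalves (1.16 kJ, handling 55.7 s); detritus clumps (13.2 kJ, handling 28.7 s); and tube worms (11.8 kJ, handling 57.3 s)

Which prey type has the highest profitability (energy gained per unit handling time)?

detritus clumps

Profitability E/h (kJ/s): amphipods = 6.1/35.4 = 0.172, small bivalves = 1.16/55.7 = 0.0208, detritus clumps = 13.2/28.7 = 0.46, tube worms = 11.8/57.3 = 0.206.
Ranked: detritus clumps > tube worms > amphipods > small bivalves.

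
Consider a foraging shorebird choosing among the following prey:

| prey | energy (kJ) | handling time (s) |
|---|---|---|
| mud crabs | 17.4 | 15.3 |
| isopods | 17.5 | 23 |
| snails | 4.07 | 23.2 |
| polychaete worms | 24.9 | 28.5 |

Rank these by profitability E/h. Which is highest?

In descending order of E/h:
mud crabs: 17.4/15.3 = 1.14 kJ/s
polychaete worms: 24.9/28.5 = 0.874 kJ/s
isopods: 17.5/23 = 0.761 kJ/s
snails: 4.07/23.2 = 0.175 kJ/s

mud crabs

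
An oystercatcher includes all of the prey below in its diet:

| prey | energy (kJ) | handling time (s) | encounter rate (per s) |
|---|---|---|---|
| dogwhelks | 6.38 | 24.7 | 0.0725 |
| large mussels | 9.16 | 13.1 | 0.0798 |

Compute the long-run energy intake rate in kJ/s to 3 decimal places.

R = (0.0725×6.38 + 0.0798×9.16) / (1 + 0.0725×24.7 + 0.0798×13.1) = 1.194/3.836 = 0.3111 kJ/s.

0.311 kJ/s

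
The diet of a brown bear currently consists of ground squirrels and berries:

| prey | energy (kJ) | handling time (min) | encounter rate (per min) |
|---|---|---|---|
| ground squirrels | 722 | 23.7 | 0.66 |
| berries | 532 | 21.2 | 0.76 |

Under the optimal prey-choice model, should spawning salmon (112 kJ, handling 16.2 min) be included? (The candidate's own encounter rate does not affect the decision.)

No

Intake rate on the current diet: R = (0.66×722 + 0.76×532) / (1 + 0.66×23.7 + 0.76×21.2) = 880.8/32.75 = 26.89 kJ/min.
spawning salmon: E/h = 112/16.2 = 6.914 kJ/min.
6.914 < 26.89, so adding spawning salmon would lower the average — exclude it.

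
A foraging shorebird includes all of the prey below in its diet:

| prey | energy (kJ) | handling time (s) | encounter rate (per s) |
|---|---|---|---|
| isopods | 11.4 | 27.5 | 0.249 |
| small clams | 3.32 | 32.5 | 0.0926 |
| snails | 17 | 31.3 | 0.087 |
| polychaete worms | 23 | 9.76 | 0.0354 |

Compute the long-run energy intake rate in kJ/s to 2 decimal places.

R = Σλ_iE_i / (1 + Σλ_ih_i)
Numerator: 0.249×11.4 + 0.0926×3.32 + 0.087×17 + 0.0354×23 = 5.439
Denominator: 1 + 0.249×27.5 + 0.0926×32.5 + 0.087×31.3 + 0.0354×9.76 = 13.93
R = 5.439/13.93 = 0.3906 kJ/s

0.39 kJ/s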